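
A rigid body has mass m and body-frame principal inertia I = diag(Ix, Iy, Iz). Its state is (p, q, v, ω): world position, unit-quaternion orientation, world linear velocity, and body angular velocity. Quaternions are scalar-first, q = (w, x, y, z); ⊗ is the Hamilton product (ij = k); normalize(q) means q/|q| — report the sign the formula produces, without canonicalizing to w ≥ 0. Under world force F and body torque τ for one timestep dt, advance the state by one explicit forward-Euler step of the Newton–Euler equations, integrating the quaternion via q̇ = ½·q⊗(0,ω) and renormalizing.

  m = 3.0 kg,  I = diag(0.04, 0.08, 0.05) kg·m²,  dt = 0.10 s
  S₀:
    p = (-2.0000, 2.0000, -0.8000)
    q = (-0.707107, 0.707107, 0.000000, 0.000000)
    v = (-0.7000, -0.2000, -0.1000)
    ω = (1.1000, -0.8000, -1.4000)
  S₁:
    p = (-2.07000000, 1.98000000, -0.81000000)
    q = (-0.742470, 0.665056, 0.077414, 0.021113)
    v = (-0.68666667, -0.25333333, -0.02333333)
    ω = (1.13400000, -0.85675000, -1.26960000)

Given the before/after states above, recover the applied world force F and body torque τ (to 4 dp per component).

ω₁ − ω₀ = (0.03400000, -0.05675000, 0.13040000)
τ = I·(Δω/dt) + ω₀×(Iω₀) = (-0.0200, -0.0300, 0.0300)
v₁ − v₀ = (0.01333333, -0.05333333, 0.07666667)
applied force F = (0.4000, -1.6000, 2.3000)

F = (0.4000, -1.6000, 2.3000)
τ = (-0.0200, -0.0300, 0.0300)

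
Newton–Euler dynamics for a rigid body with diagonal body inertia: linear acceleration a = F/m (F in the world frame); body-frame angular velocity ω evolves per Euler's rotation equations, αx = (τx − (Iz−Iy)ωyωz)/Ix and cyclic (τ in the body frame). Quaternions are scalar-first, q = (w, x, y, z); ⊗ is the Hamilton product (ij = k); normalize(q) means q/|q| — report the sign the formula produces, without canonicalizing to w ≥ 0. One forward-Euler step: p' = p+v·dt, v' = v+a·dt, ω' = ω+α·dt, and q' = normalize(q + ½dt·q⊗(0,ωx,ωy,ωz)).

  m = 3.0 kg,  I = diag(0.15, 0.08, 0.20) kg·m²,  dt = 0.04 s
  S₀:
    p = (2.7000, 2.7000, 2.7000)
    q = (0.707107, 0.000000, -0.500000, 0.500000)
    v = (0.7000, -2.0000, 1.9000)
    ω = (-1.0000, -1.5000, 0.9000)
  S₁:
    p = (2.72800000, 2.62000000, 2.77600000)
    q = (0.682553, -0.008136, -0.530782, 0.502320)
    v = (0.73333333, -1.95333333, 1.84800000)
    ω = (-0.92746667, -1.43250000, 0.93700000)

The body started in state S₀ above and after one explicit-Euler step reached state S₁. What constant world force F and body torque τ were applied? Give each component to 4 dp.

F = (2.5000, 3.5000, -3.9000)
τ = (0.1100, 0.1800, 0.0800)

Δω = ω₁−ω₀ = (0.07253333, 0.06750000, 0.03700000)
I·α + gyro = (0.1100, 0.1800, 0.0800)
v₁ − v₀ = (0.03333333, 0.04666667, -0.05200000)
F = m·Δv/dt = (2.5000, 3.5000, -3.9000)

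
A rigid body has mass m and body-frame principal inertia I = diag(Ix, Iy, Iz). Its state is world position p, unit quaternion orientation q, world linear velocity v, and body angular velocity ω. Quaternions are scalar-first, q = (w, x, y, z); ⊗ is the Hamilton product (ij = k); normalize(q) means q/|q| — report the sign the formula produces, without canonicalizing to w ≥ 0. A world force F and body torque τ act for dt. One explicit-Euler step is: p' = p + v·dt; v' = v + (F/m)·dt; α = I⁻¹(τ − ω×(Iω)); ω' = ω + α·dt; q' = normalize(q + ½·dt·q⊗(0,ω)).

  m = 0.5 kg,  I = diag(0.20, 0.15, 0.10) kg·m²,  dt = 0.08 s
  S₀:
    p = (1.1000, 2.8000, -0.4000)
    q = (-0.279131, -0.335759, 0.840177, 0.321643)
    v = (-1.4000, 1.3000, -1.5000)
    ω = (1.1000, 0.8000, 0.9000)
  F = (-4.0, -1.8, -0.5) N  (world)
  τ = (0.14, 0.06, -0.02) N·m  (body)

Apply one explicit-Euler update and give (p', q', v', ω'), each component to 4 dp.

p' = (0.9880, 2.9040, -0.5200)
q' = (-0.3022, -0.3274, 0.8557, 0.2633)
v' = (-2.0400, 1.0120, -1.5800)
ω' = (1.1704, 0.7792, 0.9192)

p + v·dt = (0.9880, 2.9040, -0.5200)
new velocity v' = (-2.0400, 1.0120, -1.5800)
ω×(Iω) gyroscopic = (-0.0360, 0.0990, -0.0440)
angular accel α = (0.8800, -0.2600, 0.2400)
ω + α·dt = (1.1704, 0.7792, 0.9192)
q⊗(0,ω) = (-0.5922854, 0.1918008, 0.4326856, -1.4440198)
q + ½dt·q⊗(0,ω), renormalized = (-0.3022, -0.3274, 0.8557, 0.2633)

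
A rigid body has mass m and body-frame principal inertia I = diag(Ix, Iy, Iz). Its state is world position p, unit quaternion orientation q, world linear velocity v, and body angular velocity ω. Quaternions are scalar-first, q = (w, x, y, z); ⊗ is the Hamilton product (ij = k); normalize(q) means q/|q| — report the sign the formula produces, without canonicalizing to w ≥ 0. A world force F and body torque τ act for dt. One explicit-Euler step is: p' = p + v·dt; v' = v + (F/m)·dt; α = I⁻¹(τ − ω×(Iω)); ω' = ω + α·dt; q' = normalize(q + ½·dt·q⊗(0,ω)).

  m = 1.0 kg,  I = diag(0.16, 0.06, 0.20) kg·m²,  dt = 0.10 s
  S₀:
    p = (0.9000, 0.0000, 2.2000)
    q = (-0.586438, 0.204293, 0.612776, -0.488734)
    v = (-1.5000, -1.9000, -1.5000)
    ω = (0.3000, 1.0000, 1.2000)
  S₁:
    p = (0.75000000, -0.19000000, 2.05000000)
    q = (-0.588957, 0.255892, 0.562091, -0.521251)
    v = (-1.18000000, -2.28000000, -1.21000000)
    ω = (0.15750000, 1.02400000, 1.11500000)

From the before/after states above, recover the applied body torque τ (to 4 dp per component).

rate change Δω = (-0.14250000, 0.02400000, -0.08500000)
applied torque τ = (-0.0600, 0.0000, -0.2000)

τ = (-0.0600, 0.0000, -0.2000)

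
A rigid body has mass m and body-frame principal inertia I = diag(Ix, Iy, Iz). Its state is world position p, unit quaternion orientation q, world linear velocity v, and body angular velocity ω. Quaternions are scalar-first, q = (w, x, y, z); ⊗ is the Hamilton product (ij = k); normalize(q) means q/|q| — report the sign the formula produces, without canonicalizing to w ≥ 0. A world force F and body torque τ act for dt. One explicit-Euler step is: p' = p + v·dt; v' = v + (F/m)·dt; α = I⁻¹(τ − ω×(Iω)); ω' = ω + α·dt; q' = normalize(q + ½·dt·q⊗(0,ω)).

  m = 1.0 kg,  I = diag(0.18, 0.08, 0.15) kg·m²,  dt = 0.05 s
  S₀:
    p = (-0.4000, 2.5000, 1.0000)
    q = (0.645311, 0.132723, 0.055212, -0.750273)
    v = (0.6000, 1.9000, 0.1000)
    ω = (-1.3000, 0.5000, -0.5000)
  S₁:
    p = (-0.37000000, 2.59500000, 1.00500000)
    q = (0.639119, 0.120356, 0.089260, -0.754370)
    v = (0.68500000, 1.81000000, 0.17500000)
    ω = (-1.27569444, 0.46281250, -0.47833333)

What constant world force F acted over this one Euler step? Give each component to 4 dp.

v₁ − v₀ = (0.08500000, -0.09000000, 0.07500000)
applied force F = (1.7000, -1.8000, 1.5000)

F = (1.7000, -1.8000, 1.5000)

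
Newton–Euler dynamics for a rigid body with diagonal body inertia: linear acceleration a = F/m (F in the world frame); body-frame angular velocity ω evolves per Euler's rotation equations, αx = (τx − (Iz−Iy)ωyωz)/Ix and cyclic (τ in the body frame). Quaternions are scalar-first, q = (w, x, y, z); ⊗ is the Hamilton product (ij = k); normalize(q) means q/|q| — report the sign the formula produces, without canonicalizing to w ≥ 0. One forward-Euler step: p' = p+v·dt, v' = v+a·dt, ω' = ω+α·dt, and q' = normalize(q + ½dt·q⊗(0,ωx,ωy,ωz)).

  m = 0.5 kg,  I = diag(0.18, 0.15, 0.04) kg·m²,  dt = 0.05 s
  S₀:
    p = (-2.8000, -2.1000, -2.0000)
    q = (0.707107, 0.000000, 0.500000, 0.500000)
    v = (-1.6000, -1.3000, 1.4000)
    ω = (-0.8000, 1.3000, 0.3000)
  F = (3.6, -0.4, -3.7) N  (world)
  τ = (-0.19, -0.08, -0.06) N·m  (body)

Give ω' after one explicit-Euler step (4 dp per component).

ω×(Iω) gyroscopic = (-0.0429, -0.0336, 0.0312)
angular accel α = (-0.8172, -0.3093, -2.2800)
ω + α·dt = (-0.8409, 1.2845, 0.1860)

ω' = (-0.8409, 1.2845, 0.1860)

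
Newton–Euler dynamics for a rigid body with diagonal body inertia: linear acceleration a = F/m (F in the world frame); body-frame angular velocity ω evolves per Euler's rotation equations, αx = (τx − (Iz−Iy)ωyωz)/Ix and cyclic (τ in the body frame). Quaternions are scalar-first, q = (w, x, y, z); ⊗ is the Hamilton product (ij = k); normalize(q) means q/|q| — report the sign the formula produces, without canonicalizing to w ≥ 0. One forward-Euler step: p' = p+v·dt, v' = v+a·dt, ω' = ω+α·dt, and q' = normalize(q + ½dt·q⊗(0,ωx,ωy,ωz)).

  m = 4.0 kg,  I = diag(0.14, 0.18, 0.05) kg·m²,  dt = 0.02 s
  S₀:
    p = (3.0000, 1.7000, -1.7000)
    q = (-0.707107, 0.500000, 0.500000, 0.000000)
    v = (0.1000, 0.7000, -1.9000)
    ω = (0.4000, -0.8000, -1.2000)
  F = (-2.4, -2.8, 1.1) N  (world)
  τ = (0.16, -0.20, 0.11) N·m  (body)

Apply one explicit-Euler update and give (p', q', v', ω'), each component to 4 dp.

(τ − ω×Iω)/I = (2.0343, -0.8711, 2.4560)
ω' = ω + α·dt = (0.4407, -0.8174, -1.1509)
q⊗(0,ω) = (0.2000000, -0.8828428, 1.1656856, 0.2485284)
q + ½dt·q⊗(0,ω), renormalized = (-0.7050, 0.4911, 0.5116, 0.0025)
p' = p + v·dt = (3.0020, 1.7140, -1.7380)
v + (F/m)dt = (0.0880, 0.6860, -1.8945)

p' = (3.0020, 1.7140, -1.7380)
q' = (-0.7050, 0.4911, 0.5116, 0.0025)
v' = (0.0880, 0.6860, -1.8945)
ω' = (0.4407, -0.8174, -1.1509)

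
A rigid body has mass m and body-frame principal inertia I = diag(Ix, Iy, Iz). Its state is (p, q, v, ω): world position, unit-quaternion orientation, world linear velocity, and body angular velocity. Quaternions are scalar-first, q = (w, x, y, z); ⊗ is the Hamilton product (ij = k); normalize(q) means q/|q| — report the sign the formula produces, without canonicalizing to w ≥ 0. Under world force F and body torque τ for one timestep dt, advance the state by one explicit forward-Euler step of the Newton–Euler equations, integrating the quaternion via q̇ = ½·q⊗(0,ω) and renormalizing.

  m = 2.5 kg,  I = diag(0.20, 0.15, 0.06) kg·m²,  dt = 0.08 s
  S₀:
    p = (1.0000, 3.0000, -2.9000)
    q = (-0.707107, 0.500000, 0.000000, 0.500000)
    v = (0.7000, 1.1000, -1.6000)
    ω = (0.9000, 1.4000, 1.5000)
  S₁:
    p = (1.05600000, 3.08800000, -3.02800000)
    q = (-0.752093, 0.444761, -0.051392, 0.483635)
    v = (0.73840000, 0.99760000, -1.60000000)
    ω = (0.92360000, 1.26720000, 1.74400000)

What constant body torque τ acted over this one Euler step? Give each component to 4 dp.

rate change Δω = (0.02360000, -0.13280000, 0.24400000)
gyro term ω₀×Iω₀ = (-0.1890, 0.1890, -0.0630)
I·α + gyro = (-0.1300, -0.0600, 0.1200)

τ = (-0.1300, -0.0600, 0.1200)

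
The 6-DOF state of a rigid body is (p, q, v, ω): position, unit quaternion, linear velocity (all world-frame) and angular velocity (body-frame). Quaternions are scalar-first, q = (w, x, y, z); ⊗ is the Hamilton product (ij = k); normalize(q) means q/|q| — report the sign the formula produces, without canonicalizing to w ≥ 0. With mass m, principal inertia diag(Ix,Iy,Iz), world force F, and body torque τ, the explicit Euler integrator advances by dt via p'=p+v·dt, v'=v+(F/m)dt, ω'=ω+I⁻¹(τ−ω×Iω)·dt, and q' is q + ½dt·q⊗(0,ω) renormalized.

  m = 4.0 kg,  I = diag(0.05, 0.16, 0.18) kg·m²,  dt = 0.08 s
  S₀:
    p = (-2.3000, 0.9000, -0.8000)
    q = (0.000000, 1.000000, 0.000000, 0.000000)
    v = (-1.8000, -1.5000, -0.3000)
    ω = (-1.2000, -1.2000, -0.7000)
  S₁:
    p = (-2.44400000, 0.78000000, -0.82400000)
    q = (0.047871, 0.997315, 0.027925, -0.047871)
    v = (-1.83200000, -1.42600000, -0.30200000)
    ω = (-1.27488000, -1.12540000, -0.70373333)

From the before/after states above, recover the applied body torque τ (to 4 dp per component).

τ = (-0.0300, 0.0400, 0.1500)

ω₁ − ω₀ = (-0.07488000, 0.07460000, -0.00373333)
ω₀×(Iω₀) = (0.0168, -0.1092, 0.1584)
τ = I·(Δω/dt) + ω₀×(Iω₀) = (-0.0300, 0.0400, 0.1500)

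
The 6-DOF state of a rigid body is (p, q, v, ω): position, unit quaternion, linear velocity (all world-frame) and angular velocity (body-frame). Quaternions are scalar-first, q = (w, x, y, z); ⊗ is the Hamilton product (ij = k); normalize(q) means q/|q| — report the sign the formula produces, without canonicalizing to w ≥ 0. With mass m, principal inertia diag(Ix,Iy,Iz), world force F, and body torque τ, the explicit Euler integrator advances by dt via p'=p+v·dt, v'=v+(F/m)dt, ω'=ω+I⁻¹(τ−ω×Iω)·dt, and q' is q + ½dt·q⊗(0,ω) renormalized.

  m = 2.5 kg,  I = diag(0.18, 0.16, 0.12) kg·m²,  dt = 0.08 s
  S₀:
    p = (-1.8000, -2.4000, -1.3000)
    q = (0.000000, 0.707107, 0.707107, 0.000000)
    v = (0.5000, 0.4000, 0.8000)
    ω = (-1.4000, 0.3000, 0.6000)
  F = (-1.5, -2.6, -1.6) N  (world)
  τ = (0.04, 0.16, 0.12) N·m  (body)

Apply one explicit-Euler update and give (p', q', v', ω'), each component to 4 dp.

p' = (-1.7600, -2.3680, -1.2360)
q' = (0.0311, 0.7227, 0.6888, 0.0480)
v' = (0.4520, 0.3168, 0.7488)
ω' = (-1.3790, 0.4052, 0.6744)

α = I⁻¹(τ − ω×Iω) = (0.2622, 1.3150, 0.9300)
ω + α·dt = (-1.3790, 0.4052, 0.6744)
Hamilton product q⊗(0,ω) = (0.7778177, 0.4242642, -0.4242642, 1.2020819)
updated quaternion q' = (0.0311, 0.7227, 0.6888, 0.0480)
a = F/m = (-0.6000, -1.0400, -0.6400)
p + v·dt = (-1.7600, -2.3680, -1.2360)
new velocity v' = (0.4520, 0.3168, 0.7488)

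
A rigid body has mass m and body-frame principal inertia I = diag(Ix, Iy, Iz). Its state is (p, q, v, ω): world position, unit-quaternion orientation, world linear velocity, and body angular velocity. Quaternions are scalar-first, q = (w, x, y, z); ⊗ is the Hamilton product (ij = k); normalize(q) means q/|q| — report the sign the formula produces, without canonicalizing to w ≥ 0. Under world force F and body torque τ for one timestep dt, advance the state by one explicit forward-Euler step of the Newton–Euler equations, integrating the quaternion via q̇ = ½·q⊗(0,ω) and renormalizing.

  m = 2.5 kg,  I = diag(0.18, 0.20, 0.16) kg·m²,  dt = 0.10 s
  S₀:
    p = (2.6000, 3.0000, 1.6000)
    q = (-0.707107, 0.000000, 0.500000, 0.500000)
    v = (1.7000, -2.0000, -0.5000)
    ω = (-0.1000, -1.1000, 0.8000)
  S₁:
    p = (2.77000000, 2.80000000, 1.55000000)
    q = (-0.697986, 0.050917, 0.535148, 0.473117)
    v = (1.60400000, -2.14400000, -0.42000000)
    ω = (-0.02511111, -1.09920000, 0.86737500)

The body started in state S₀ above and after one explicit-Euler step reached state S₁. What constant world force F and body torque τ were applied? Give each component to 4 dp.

F = (-2.4000, -3.6000, 2.0000)
τ = (0.1700, 0.0000, 0.1100)

ω₁ − ω₀ = (0.07488889, 0.00080000, 0.06737500)
gyro term ω₀×Iω₀ = (0.0352, -0.0016, 0.0022)
I·α + gyro = (0.1700, 0.0000, 0.1100)
velocity change Δv = (-0.09600000, -0.14400000, 0.08000000)
applied force F = (-2.4000, -3.6000, 2.0000)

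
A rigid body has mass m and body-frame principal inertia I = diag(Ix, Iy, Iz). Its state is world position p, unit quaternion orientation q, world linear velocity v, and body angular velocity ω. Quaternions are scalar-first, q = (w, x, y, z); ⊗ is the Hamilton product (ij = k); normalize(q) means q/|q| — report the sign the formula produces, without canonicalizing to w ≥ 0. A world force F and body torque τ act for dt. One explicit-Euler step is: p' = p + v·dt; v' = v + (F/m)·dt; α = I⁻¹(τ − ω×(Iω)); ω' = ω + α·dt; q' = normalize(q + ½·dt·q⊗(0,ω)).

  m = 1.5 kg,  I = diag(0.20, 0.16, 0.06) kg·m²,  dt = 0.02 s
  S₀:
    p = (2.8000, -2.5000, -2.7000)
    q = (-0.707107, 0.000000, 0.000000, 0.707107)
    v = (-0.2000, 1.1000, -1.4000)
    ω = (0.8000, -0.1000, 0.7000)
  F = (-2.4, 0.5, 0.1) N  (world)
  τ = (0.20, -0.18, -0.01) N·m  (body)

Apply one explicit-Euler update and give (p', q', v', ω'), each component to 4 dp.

p' = (2.7960, -2.4780, -2.7280)
q' = (-0.7120, -0.0049, 0.0064, 0.7021)
v' = (-0.2320, 1.1067, -1.3987)
ω' = (0.8193, -0.1323, 0.6956)

a = F/m = (-1.6000, 0.3333, 0.0667)
p' = p + v·dt = (2.7960, -2.4780, -2.7280)
v' = v + a·dt = (-0.2320, 1.1067, -1.3987)
gyro term ω×Iω = (0.0070, 0.0784, 0.0032)
angular accel α = (0.9650, -1.6150, -0.2200)
new body rate ω' = (0.8193, -0.1323, 0.6956)
Hamilton product q⊗(0,ω) = (-0.4949749, -0.4949749, 0.6363963, -0.4949749)
q + ½dt·q⊗(0,ω), renormalized = (-0.7120, -0.0049, 0.0064, 0.7021)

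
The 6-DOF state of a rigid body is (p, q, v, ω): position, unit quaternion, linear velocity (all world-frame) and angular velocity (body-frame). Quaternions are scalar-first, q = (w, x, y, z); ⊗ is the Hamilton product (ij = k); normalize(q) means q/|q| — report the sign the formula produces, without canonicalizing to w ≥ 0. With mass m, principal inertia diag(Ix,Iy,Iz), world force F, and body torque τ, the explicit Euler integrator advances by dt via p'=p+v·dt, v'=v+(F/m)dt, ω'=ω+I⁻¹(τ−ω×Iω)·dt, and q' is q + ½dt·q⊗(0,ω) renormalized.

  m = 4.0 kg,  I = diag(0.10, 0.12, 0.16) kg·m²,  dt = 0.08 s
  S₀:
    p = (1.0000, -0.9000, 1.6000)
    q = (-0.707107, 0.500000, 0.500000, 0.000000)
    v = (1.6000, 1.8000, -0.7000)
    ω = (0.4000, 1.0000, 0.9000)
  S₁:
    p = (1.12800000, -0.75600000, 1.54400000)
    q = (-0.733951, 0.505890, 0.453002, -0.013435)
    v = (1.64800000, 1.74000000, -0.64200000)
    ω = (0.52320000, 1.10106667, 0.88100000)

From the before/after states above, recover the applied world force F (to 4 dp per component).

F = (2.4000, -3.0000, 2.9000)

v₁ − v₀ = (0.04800000, -0.06000000, 0.05800000)
m·(v₁−v₀)/dt = (2.4000, -3.0000, 2.9000)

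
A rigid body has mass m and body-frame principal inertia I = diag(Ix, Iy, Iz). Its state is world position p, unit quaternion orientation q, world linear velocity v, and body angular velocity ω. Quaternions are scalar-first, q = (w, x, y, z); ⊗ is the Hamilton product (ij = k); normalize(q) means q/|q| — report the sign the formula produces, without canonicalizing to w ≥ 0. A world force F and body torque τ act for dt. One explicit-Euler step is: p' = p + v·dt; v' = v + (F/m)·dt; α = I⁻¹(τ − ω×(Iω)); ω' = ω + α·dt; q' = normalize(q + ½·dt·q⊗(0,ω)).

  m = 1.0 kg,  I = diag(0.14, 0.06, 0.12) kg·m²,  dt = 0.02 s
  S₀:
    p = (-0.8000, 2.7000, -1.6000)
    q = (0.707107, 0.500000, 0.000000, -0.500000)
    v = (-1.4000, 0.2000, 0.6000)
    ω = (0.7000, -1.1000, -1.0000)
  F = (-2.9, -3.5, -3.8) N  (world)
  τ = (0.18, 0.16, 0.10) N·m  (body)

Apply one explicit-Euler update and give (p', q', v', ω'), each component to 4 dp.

a = (-2.9000, -3.5000, -3.8000)
p' = p + v·dt = (-0.8280, 2.7040, -1.5880)
v + (F/m)dt = (-1.4580, 0.1300, 0.5240)
ω×(Iω) gyroscopic = (0.0660, -0.0140, 0.0616)
angular accel α = (0.8143, 2.9000, 0.3200)
new body rate ω' = (0.7163, -1.0420, -0.9936)
2q̇ = q⊗(0,ω) = (-0.8500000, -0.0550251, -0.6278177, -1.2571070)
updated quaternion q' = (0.6985, 0.4994, -0.0063, -0.5125)

p' = (-0.8280, 2.7040, -1.5880)
q' = (0.6985, 0.4994, -0.0063, -0.5125)
v' = (-1.4580, 0.1300, 0.5240)
ω' = (0.7163, -1.0420, -0.9936)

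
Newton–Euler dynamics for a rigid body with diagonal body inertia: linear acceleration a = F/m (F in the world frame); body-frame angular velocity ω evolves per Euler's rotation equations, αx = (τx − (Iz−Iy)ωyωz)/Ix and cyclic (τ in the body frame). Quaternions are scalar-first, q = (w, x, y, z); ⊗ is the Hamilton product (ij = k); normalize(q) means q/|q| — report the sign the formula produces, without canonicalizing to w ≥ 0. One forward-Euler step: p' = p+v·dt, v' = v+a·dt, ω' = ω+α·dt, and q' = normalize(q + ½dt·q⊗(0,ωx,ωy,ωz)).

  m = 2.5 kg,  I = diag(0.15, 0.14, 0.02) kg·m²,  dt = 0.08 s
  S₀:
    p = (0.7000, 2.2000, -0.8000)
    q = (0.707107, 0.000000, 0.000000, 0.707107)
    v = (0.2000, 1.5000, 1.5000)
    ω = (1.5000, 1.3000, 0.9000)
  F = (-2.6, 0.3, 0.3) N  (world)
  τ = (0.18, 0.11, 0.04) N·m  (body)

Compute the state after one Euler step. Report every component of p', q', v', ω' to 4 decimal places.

p' = (0.7160, 2.3200, -0.6800)
q' = (0.6791, 0.0056, 0.0789, 0.7298)
v' = (0.1168, 1.5096, 1.5096)
ω' = (1.6709, 1.2626, 1.1380)

new position p' = (0.7160, 2.3200, -0.6800)
new velocity v' = (0.1168, 1.5096, 1.5096)
α = I⁻¹(τ − ω×Iω) = (2.1360, -0.4679, 2.9750)
new body rate ω' = (1.6709, 1.2626, 1.1380)
q⊗(0,ω) = (-0.6363963, 0.1414214, 1.9798996, 0.6363963)
q' = normalize(q + ½dt·q⊗(0,ω)) = (0.6791, 0.0056, 0.0789, 0.7298)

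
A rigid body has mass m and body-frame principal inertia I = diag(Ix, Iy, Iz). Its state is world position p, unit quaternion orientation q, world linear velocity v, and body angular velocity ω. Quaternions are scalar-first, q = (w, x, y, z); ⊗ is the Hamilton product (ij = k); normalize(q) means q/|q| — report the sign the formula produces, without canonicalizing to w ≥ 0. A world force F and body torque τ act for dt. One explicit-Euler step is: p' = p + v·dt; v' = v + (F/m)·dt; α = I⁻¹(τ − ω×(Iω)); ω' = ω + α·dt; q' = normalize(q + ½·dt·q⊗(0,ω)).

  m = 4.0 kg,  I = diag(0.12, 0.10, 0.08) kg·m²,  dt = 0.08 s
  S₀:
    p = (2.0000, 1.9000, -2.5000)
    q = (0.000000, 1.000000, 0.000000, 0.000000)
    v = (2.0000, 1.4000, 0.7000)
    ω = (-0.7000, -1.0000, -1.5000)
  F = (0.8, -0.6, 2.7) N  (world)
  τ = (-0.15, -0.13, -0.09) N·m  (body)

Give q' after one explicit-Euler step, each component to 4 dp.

q' = (0.0279, 0.9970, 0.0598, -0.0399)

2q̇ = q⊗(0,ω) = (0.7000000, 0.0000000, 1.5000000, -1.0000000)
q + ½dt·q⊗(0,ω), renormalized = (0.0279, 0.9970, 0.0598, -0.0399)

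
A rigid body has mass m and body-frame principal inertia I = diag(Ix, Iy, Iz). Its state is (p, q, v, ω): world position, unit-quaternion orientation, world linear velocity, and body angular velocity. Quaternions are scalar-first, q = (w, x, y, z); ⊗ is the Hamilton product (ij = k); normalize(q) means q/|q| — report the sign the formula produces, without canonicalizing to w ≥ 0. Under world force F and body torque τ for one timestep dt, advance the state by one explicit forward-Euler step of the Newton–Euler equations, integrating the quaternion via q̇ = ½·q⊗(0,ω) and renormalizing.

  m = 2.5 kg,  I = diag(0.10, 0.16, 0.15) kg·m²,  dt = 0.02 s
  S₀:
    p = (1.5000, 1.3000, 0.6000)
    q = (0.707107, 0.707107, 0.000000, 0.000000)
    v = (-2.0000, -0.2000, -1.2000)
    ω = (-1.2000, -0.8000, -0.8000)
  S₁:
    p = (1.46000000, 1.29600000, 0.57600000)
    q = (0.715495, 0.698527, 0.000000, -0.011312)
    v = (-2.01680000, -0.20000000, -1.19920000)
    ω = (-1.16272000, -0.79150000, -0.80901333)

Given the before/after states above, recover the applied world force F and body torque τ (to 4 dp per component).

Δv = v₁−v₀ = (-0.01680000, 0.00000000, 0.00080000)
F = m·Δv/dt = (-2.1000, 0.0000, 0.1000)
ω₁ − ω₀ = (0.03728000, 0.00850000, -0.00901333)
gyro term ω₀×Iω₀ = (-0.0064, -0.0480, 0.0576)
I·α + gyro = (0.1800, 0.0200, -0.0100)

F = (-2.1000, 0.0000, 0.1000)
τ = (0.1800, 0.0200, -0.0100)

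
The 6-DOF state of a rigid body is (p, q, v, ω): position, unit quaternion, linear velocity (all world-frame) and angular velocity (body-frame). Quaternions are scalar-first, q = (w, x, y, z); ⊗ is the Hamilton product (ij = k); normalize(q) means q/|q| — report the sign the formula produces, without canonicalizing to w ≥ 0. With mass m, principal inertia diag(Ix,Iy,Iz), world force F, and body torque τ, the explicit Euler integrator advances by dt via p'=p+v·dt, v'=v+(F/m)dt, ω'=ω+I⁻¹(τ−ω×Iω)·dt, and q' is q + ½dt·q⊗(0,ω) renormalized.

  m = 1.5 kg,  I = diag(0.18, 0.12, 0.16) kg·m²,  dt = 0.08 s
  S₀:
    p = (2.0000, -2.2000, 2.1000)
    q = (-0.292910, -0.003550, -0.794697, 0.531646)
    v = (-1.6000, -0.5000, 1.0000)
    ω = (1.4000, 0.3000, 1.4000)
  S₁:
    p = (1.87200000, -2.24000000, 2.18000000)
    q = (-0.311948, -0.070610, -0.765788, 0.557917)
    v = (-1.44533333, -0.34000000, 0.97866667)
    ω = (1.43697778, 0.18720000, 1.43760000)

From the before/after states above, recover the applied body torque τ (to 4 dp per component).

τ = (0.1000, -0.1300, 0.0500)

Δω = ω₁−ω₀ = (0.03697778, -0.11280000, 0.03760000)
ω₀×(Iω₀) = (0.0168, 0.0392, -0.0252)
τ = I·(Δω/dt) + ω₀×(Iω₀) = (0.1000, -0.1300, 0.0500)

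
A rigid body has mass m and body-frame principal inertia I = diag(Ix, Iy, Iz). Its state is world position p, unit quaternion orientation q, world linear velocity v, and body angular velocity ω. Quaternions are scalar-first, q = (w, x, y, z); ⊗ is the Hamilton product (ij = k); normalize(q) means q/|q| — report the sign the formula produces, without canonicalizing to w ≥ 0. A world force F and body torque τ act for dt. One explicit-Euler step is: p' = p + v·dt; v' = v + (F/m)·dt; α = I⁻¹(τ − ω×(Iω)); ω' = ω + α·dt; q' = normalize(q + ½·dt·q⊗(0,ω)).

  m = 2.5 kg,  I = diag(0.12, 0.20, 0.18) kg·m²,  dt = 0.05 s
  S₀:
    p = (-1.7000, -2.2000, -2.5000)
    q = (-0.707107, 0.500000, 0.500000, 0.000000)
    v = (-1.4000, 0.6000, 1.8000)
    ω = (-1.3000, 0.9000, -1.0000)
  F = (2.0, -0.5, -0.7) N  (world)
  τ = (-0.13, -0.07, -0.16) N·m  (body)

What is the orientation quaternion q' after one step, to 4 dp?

Hamilton product q⊗(0,ω) = (0.2000000, 0.4192391, -0.1363963, 1.8071070)
q + ½dt·q⊗(0,ω), renormalized = (-0.7013, 0.5099, 0.4960, 0.0451)

q' = (-0.7013, 0.5099, 0.4960, 0.0451)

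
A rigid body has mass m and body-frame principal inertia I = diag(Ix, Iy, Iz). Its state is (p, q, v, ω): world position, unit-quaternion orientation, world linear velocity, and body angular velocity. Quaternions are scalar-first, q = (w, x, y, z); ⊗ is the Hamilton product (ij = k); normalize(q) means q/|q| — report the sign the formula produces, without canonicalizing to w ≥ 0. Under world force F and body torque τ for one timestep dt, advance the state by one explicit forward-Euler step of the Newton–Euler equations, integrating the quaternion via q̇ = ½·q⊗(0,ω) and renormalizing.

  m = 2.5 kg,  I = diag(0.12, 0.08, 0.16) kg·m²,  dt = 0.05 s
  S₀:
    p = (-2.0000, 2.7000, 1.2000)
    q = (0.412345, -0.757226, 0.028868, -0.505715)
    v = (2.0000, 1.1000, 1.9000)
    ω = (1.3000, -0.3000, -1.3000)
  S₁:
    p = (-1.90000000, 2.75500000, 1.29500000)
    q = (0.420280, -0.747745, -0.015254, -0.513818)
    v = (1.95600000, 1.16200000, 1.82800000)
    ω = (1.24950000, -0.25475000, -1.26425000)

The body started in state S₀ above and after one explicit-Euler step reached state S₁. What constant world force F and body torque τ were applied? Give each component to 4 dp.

velocity change Δv = (-0.04400000, 0.06200000, -0.07200000)
F = m·Δv/dt = (-2.2000, 3.1000, -3.6000)
ω₁ − ω₀ = (-0.05050000, 0.04525000, 0.03575000)
precession coupling = (0.0312, 0.0676, 0.0156)
τ = I·(Δω/dt) + ω₀×(Iω₀) = (-0.0900, 0.1400, 0.1300)

F = (-2.2000, 3.1000, -3.6000)
τ = (-0.0900, 0.1400, 0.1300)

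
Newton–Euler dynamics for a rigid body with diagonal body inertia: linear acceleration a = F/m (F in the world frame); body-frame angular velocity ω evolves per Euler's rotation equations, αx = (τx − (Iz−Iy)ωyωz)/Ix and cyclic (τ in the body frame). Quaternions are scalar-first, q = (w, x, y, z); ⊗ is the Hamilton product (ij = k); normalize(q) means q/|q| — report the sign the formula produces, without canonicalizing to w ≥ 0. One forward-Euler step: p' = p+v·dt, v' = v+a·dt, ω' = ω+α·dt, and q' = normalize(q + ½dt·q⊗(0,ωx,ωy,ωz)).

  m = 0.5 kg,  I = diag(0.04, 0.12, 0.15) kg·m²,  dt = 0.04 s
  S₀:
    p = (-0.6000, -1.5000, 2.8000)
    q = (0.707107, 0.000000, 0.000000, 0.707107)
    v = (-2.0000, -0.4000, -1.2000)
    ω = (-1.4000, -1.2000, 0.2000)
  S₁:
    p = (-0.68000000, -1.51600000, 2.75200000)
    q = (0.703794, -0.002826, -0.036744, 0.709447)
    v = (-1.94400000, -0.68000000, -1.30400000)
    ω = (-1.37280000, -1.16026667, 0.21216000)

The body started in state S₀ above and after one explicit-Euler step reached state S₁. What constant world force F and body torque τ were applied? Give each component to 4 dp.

F = (0.7000, -3.5000, -1.3000)
τ = (0.0200, 0.1500, 0.1800)

ω₁ − ω₀ = (0.02720000, 0.03973333, 0.01216000)
precession coupling = (-0.0072, 0.0308, 0.1344)
applied torque τ = (0.0200, 0.1500, 0.1800)
Δv = v₁−v₀ = (0.05600000, -0.28000000, -0.10400000)
applied force F = (0.7000, -3.5000, -1.3000)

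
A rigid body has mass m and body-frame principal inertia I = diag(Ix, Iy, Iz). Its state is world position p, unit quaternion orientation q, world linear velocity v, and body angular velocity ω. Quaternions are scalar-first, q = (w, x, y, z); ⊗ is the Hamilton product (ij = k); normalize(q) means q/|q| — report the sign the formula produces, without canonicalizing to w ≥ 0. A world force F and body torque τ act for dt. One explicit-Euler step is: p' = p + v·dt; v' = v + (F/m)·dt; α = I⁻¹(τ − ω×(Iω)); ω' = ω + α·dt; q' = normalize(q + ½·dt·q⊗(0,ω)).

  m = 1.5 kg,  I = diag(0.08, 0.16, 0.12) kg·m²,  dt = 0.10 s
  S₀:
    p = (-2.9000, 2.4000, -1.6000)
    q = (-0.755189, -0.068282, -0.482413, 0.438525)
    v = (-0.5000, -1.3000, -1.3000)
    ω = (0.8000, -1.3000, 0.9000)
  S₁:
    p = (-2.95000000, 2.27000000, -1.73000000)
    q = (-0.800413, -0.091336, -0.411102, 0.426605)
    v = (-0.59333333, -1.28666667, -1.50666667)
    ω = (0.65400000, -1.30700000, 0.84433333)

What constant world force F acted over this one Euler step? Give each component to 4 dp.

v₁ − v₀ = (-0.09333333, 0.01333333, -0.20666667)
F = m·Δv/dt = (-1.4000, 0.2000, -3.1000)

F = (-1.4000, 0.2000, -3.1000)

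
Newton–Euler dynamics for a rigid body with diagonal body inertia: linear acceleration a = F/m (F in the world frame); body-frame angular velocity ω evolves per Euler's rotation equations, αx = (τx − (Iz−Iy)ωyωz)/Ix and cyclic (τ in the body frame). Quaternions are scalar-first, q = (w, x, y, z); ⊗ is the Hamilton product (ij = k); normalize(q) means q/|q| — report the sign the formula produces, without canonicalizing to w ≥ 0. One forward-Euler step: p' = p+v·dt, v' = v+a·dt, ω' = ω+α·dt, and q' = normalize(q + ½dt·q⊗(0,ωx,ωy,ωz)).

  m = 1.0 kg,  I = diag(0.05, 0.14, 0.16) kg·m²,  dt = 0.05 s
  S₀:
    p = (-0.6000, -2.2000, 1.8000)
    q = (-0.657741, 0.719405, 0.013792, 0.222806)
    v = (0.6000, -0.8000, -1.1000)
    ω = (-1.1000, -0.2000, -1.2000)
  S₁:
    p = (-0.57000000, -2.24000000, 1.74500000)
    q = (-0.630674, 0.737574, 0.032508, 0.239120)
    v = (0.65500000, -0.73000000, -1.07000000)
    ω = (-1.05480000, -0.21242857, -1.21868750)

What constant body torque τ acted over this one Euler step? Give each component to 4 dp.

τ = (0.0500, -0.1800, -0.0400)

ω₁ − ω₀ = (0.04520000, -0.01242857, -0.01868750)
τ = I·(Δω/dt) + ω₀×(Iω₀) = (0.0500, -0.1800, -0.0400)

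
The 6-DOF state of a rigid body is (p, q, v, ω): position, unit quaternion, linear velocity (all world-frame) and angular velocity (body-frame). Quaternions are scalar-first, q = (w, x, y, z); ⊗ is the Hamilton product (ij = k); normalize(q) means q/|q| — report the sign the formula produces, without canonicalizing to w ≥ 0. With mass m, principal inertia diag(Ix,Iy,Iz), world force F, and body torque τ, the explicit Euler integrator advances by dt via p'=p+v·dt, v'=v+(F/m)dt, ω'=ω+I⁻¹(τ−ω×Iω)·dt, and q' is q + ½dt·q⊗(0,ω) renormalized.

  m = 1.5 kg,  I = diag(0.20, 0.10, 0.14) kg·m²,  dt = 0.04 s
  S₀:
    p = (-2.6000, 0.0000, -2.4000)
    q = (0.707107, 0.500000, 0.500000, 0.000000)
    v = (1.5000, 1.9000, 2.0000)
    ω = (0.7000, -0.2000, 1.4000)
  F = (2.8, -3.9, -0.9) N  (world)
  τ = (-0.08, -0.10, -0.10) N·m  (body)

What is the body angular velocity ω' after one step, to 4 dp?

α = I⁻¹(τ − ω×Iω) = (-0.3440, -1.5880, -0.8143)
ω + α·dt = (0.6862, -0.2635, 1.3674)

ω' = (0.6862, -0.2635, 1.3674)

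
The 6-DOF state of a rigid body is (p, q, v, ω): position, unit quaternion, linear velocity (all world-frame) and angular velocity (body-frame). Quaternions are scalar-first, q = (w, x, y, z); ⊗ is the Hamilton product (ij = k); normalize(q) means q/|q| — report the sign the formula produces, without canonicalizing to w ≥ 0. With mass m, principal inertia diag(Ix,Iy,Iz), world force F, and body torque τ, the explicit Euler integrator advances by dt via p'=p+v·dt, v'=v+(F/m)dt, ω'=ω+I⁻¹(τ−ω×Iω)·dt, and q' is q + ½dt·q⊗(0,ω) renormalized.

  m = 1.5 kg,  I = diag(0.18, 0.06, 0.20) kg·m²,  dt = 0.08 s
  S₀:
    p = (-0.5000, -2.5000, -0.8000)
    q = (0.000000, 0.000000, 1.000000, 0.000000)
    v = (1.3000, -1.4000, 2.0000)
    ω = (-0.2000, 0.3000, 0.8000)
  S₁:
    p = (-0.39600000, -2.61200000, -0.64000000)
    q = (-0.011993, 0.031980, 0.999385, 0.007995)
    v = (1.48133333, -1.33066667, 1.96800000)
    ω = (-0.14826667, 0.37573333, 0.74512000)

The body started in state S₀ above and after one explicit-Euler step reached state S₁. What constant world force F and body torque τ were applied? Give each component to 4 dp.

F = (3.4000, 1.3000, -0.6000)
τ = (0.1500, 0.0600, -0.1300)

rate change Δω = (0.05173333, 0.07573333, -0.05488000)
I·α + gyro = (0.1500, 0.0600, -0.1300)
velocity change Δv = (0.18133333, 0.06933333, -0.03200000)
m·(v₁−v₀)/dt = (3.4000, 1.3000, -0.6000)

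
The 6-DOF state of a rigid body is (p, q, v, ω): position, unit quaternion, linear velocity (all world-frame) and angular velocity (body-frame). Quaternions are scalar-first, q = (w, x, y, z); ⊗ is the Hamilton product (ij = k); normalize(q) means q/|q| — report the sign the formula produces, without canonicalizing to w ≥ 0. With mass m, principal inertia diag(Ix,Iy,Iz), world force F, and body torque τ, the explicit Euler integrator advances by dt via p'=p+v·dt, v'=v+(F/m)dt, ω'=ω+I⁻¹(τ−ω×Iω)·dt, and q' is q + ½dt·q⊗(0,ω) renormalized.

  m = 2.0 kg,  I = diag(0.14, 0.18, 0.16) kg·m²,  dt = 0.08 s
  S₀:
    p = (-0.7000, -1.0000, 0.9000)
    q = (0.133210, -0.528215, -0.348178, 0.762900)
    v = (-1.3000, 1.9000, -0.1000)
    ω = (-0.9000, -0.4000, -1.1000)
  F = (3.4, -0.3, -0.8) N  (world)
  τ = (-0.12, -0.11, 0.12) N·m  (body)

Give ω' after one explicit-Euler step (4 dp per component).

gyro term ω×Iω = (-0.0088, -0.0198, 0.0144)
α = I⁻¹(τ − ω×Iω) = (-0.7943, -0.5011, 0.6600)
ω' = ω + α·dt = (-0.9635, -0.4401, -1.0472)

ω' = (-0.9635, -0.4401, -1.0472)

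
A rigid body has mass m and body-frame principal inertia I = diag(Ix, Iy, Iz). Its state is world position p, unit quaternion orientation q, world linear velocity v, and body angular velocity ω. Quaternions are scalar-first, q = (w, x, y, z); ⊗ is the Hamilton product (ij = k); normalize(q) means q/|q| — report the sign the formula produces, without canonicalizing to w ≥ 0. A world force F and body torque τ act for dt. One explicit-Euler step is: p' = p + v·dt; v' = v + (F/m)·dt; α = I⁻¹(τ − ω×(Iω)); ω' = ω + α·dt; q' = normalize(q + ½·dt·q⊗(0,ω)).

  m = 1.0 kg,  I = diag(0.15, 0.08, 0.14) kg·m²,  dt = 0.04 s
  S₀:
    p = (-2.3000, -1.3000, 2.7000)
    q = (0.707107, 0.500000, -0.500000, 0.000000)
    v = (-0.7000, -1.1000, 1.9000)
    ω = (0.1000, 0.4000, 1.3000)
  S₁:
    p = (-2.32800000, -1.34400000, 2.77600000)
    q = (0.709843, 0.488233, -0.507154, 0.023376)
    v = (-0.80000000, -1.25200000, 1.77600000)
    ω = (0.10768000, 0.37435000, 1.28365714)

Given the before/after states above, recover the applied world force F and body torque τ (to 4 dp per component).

v₁ − v₀ = (-0.10000000, -0.15200000, -0.12400000)
m·(v₁−v₀)/dt = (-2.5000, -3.8000, -3.1000)
Δω = ω₁−ω₀ = (0.00768000, -0.02565000, -0.01634286)
gyro term ω₀×Iω₀ = (0.0312, 0.0013, -0.0028)
τ = I·(Δω/dt) + ω₀×(Iω₀) = (0.0600, -0.0500, -0.0600)

F = (-2.5000, -3.8000, -3.1000)
τ = (0.0600, -0.0500, -0.0600)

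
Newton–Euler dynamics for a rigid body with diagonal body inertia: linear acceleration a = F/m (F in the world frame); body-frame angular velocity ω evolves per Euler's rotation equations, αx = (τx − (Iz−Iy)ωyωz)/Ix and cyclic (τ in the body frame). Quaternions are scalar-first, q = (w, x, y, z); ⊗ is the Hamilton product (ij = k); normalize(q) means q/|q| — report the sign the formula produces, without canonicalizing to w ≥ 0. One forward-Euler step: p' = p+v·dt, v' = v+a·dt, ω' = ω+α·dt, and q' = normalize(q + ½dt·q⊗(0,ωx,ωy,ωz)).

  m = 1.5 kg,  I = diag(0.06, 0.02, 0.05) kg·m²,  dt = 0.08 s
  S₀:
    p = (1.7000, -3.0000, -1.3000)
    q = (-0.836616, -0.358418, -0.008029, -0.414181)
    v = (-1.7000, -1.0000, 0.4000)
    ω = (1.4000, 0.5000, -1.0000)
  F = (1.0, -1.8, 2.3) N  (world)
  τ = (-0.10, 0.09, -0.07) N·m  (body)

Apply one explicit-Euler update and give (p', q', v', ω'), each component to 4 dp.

p' = (1.5640, -3.0800, -1.2680)
q' = (-0.8308, -0.3956, -0.0621, -0.3864)
v' = (-1.6467, -1.0960, 0.5227)
ω' = (1.2867, 0.9160, -1.0672)

α = I⁻¹(τ − ω×Iω) = (-1.4167, 5.2000, -0.8400)
ω' = ω + α·dt = (1.2867, 0.9160, -1.0672)
2q̇ = q⊗(0,ω) = (0.0916187, -0.9561429, -1.3565794, 0.6686476)
q' = normalize(q + ½dt·q⊗(0,ω)) = (-0.8308, -0.3956, -0.0621, -0.3864)
a = F/m = (0.6667, -1.2000, 1.5333)
p' = p + v·dt = (1.5640, -3.0800, -1.2680)
v' = v + a·dt = (-1.6467, -1.0960, 0.5227)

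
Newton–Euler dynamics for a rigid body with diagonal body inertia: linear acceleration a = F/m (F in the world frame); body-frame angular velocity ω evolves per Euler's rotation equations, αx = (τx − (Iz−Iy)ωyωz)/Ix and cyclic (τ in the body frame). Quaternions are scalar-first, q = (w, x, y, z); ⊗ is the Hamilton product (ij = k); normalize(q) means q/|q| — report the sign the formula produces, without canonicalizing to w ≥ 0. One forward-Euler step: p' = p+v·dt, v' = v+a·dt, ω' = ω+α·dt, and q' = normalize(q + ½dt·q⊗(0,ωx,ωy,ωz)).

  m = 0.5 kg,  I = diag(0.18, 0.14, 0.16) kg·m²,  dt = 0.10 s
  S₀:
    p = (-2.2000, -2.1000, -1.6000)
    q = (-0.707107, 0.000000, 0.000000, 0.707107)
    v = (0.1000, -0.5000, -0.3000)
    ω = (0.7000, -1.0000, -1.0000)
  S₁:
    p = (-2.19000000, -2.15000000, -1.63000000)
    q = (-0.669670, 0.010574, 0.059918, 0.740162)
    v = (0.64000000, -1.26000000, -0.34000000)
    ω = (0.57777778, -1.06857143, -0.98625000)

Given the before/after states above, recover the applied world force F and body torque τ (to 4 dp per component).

Δω = ω₁−ω₀ = (-0.12222222, -0.06857143, 0.01375000)
gyro term ω₀×Iω₀ = (0.0200, -0.0140, 0.0280)
τ = I·(Δω/dt) + ω₀×(Iω₀) = (-0.2000, -0.1100, 0.0500)
velocity change Δv = (0.54000000, -0.76000000, -0.04000000)
m·(v₁−v₀)/dt = (2.7000, -3.8000, -0.2000)

F = (2.7000, -3.8000, -0.2000)
τ = (-0.2000, -0.1100, 0.0500)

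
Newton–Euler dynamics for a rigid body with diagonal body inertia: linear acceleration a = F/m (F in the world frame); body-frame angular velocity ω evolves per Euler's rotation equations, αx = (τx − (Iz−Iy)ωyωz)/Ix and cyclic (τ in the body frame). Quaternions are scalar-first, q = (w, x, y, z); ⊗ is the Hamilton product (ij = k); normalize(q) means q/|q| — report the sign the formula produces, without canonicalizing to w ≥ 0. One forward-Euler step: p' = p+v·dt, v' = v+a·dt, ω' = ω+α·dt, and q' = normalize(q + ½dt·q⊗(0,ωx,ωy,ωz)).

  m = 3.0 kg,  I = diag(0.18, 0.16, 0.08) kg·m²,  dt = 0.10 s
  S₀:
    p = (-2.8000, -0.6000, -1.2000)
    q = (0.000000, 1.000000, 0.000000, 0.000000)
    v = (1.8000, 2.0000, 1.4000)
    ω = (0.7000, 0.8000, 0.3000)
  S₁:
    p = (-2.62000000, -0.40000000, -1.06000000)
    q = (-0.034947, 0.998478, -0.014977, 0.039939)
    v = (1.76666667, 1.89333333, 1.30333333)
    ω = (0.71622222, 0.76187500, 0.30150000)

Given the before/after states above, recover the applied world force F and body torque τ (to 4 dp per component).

Δω = ω₁−ω₀ = (0.01622222, -0.03812500, 0.00150000)
I·α + gyro = (0.0100, -0.0400, -0.0100)
velocity change Δv = (-0.03333333, -0.10666667, -0.09666667)
F = m·Δv/dt = (-1.0000, -3.2000, -2.9000)

F = (-1.0000, -3.2000, -2.9000)
τ = (0.0100, -0.0400, -0.0100)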